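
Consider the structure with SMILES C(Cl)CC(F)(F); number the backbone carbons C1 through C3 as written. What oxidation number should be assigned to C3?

C3 has one bond to C (0), one bond to H (-1), one bond to F (+1), one bond to F (+1).
Oxidation state = 0 − 1 + 1 + 1 = +1.

+1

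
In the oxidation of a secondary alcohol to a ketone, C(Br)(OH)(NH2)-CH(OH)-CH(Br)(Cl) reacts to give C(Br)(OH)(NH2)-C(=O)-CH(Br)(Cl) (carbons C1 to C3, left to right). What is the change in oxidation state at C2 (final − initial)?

+2

Before: C2 has 2 bonds to C, 1 bond to H, 1 bond to O → oxidation state 0.
After: C2 has 2 bonds to C, 2 bonds to O → oxidation state +2.
Δ = +2 − (0) = +2, so this is an oxidation at C2.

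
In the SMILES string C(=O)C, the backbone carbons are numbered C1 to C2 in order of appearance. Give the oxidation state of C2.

Bonds to more-electronegative neighbours contribute +1 each, bonds to H or metals contribute −1 each, and C–C bonds contribute 0.
C2 has one bond to C (0), one bond to H (-1), one bond to H (-1), one bond to H (-1).
Oxidation state = 0 − 1 − 1 − 1 = -3.

-3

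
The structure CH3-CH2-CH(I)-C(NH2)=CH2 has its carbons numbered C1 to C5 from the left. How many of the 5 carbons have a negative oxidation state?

Tallying each carbon's bonds:
C1: 1C, 3H → 0 − 3 = -3
C2: 2C, 2H → 0 − 2 = -2
C3: 2C, 1H, 1I → 0 − 1 + 1 = 0
C4: 3C, 1N → 0 + 1 = +1
C5: 2C, 2H → 0 − 2 = -2
3 carbons (C1, C2, C5) meet the condition.

3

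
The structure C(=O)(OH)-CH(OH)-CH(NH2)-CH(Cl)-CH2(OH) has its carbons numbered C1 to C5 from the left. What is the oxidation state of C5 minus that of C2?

C5: 1C, 2H, 1O → 0 − 2 + 1 = -1
C2: 2C, 1H, 1O → 0 − 1 + 1 = 0
Difference: -1 − (0) = -1.

-1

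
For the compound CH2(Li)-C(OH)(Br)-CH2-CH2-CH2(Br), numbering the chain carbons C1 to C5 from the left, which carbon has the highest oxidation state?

Tallying each carbon's bonds:
C1: 1C, 2H, 1Li → 0 − 2 − 1 = -3
C2: 2C, 1O, 1Br → 0 + 1 + 1 = +2
C3: 2C, 2H → 0 − 2 = -2
C4: 2C, 2H → 0 − 2 = -2
C5: 1C, 2H, 1Br → 0 − 2 + 1 = -1
The most oxidised carbon is C2 at +2.

C2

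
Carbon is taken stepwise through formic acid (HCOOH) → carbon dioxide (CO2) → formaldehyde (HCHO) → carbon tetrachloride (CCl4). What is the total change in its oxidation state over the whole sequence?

Carbon oxidation states along the series — formic acid: +2, carbon dioxide: +4, formaldehyde: 0, carbon tetrachloride: +4.
Net change = +4 − (+2) = +2.

+2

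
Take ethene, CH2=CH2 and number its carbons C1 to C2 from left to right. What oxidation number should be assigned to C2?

Count +1 for every bond to an atom more electronegative than carbon and −1 for every bond to one less electronegative; C–C bonds are 0.
C2 has one bond to H (-1), one bond to H (-1), a double bond to C (2×0 = 0).
Oxidation state = -1 − 1 + 0 = -2.

-2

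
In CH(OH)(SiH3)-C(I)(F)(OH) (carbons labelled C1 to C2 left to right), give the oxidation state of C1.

C1 has one bond to C (0), one bond to O (+1), one bond to H (-1), one bond to Si (-1).
Oxidation state = 0 + 1 − 1 − 1 = -1.

-1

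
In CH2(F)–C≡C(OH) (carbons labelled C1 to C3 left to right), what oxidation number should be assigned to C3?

+1

Count +1 for every bond to an atom more electronegative than carbon and −1 for every bond to one less electronegative; C–C bonds are 0.
C3 has a triple bond to C (3×0 = 0), one bond to O (+1).
Oxidation state = 0 + 1 = +1.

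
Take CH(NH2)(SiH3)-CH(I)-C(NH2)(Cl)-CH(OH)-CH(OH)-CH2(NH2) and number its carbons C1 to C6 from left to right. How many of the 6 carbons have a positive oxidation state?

Each bond to a more electronegative atom (O, N, halogen) counts +1, each bond to a less electronegative atom (H, metal, B, Si) counts −1, and each C–C bond counts 0. Tallying each carbon:
C1: 1C, 1H, 1N, 1Si → 0 − 1 + 1 − 1 = -1
C2: 2C, 1H, 1I → 0 − 1 + 1 = 0
C3: 2C, 1N, 1Cl → 0 + 1 + 1 = +2
C4: 2C, 1H, 1O → 0 − 1 + 1 = 0
C5: 2C, 1H, 1O → 0 − 1 + 1 = 0
C6: 1C, 2H, 1N → 0 − 2 + 1 = -1
1 carbon (C3) meets the condition.

1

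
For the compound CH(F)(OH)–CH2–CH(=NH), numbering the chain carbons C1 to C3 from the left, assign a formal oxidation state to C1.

C1 has one bond to C (0), one bond to H (-1), one bond to F (+1), one bond to O (+1).
Oxidation state = 0 − 1 + 1 + 1 = +1.

+1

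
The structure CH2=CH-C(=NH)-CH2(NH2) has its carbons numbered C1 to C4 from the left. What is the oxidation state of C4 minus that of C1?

C4: 1C, 2H, 1N → 0 − 2 + 1 = -1
C1: 2C, 2H → 0 − 2 = -2
Difference: -1 − (-2) = +1.

+1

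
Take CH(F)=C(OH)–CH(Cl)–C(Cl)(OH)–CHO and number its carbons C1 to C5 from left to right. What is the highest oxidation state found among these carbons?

Each bond to a more electronegative atom (O, N, halogen) counts +1, each bond to a less electronegative atom (H, metal, B, Si) counts −1, and each C–C bond counts 0. Tallying each carbon:
C1: 2C, 1H, 1F → 0 − 1 + 1 = 0
C2: 3C, 1O → 0 + 1 = +1
C3: 2C, 1H, 1Cl → 0 − 1 + 1 = 0
C4: 2C, 1O, 1Cl → 0 + 1 + 1 = +2
C5: 1C, 1H, 2O → 0 − 1 + 2 = +1
The highest value is +2.

+2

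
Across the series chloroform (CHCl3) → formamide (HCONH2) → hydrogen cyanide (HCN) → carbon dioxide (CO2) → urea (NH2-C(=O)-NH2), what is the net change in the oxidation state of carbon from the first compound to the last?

Carbon oxidation states along the series — chloroform: +2, formamide: +2, hydrogen cyanide: +2, carbon dioxide: +4, urea: +4.
Net change = +4 − (+2) = +2.

+2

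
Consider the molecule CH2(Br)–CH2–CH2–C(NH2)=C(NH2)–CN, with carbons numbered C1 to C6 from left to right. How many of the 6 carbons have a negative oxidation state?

3

Tallying each carbon's bonds:
C1: 1C, 2H, 1Br → 0 − 2 + 1 = -1
C2: 2C, 2H → 0 − 2 = -2
C3: 2C, 2H → 0 − 2 = -2
C4: 3C, 1N → 0 + 1 = +1
C5: 3C, 1N → 0 + 1 = +1
C6: 1C, 3N → 0 + 3 = +3
3 carbons (C1, C2, C3) meet the condition.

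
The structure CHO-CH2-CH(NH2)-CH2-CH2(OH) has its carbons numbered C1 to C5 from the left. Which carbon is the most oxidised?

Assign +1 per bond to O/N/halogen, −1 per bond to H or an electropositive element, and 0 per bond to carbon. Tallying each carbon:
C1: 1C, 1H, 2O → 0 − 1 + 2 = +1
C2: 2C, 2H → 0 − 2 = -2
C3: 2C, 1H, 1N → 0 − 1 + 1 = 0
C4: 2C, 2H → 0 − 2 = -2
C5: 1C, 2H, 1O → 0 − 2 + 1 = -1
The most oxidised carbon is C1 at +1.

C1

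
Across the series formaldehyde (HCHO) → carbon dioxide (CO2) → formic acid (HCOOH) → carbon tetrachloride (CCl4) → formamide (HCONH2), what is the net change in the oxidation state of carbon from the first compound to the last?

Carbon oxidation states along the series — formaldehyde: 0, carbon dioxide: +4, formic acid: +2, carbon tetrachloride: +4, formamide: +2.
Net change = +2 − (0) = +2.

+2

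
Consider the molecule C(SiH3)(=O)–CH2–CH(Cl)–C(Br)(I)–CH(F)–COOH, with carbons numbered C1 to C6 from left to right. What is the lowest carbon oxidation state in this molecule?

Tallying each carbon's bonds:
C1: 1C, 2O, 1Si → 0 + 2 − 1 = +1
C2: 2C, 2H → 0 − 2 = -2
C3: 2C, 1H, 1Cl → 0 − 1 + 1 = 0
C4: 2C, 1Br, 1I → 0 + 1 + 1 = +2
C5: 2C, 1H, 1F → 0 − 1 + 1 = 0
C6: 1C, 3O → 0 + 3 = +3
The lowest value is -2.

-2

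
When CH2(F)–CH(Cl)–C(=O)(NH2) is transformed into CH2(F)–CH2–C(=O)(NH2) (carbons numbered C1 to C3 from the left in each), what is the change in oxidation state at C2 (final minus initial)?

Before: C2 has 2 bonds to C, 1 bond to H, 1 bond to Cl → oxidation state 0.
After: C2 has 2 bonds to C, 2 bonds to H → oxidation state -2.
Δ = -2 − (0) = -2, so this is a reduction at C2.

-2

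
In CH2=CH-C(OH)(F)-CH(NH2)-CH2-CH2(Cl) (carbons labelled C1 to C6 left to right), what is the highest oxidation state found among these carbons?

Assign +1 per bond to O/N/halogen, −1 per bond to H or an electropositive element, and 0 per bond to carbon. Tallying each carbon:
C1: 2C, 2H → 0 − 2 = -2
C2: 3C, 1H → 0 − 1 = -1
C3: 2C, 1O, 1F → 0 + 1 + 1 = +2
C4: 2C, 1H, 1N → 0 − 1 + 1 = 0
C5: 2C, 2H → 0 − 2 = -2
C6: 1C, 2H, 1Cl → 0 − 2 + 1 = -1
The highest value is +2.

+2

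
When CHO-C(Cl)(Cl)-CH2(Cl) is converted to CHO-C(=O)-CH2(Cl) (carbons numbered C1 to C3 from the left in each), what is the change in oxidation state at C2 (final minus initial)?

Before: C2 has 2 bonds to C, 2 bonds to Cl → oxidation state +2.
After: C2 has 2 bonds to C, 2 bonds to O → oxidation state +2.
Δ = +2 − (+2) = 0, so no net redox change at C2.

0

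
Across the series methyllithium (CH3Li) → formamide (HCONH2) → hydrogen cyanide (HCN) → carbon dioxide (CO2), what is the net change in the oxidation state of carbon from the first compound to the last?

Carbon oxidation states along the series — methyllithium: -4, formamide: +2, hydrogen cyanide: +2, carbon dioxide: +4.
Net change = +4 − (-4) = +8.

+8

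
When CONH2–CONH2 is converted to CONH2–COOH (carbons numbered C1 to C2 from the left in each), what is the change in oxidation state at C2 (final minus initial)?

Before: C2 has 1 bond to C, 2 bonds to O, 1 bond to N → oxidation state +3.
After: C2 has 1 bond to C, 3 bonds to O → oxidation state +3.
Δ = +3 − (+3) = 0, so no net redox change at C2.

0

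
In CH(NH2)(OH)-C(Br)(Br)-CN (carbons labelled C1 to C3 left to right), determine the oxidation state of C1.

+1

C1 has one bond to C (0), one bond to N (+1), one bond to H (-1), one bond to O (+1).
Oxidation state = 0 + 1 − 1 + 1 = +1.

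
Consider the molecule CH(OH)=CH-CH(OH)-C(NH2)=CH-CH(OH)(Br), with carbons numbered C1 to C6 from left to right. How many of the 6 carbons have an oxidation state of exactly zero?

2

Assign +1 per bond to O/N/halogen, −1 per bond to H or an electropositive element, and 0 per bond to carbon. Tallying each carbon:
C1: 2C, 1H, 1O → 0 − 1 + 1 = 0
C2: 3C, 1H → 0 − 1 = -1
C3: 2C, 1H, 1O → 0 − 1 + 1 = 0
C4: 3C, 1N → 0 + 1 = +1
C5: 3C, 1H → 0 − 1 = -1
C6: 1C, 1H, 1O, 1Br → 0 − 1 + 1 + 1 = +1
2 carbons (C1, C3) meet the condition.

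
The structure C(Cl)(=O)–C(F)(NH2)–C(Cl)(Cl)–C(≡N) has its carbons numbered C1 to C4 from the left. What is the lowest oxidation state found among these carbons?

+2

Tallying each carbon's bonds:
C1: 1C, 2O, 1Cl → 0 + 2 + 1 = +3
C2: 2C, 1N, 1F → 0 + 1 + 1 = +2
C3: 2C, 2Cl → 0 + 2 = +2
C4: 1C, 3N → 0 + 3 = +3
The lowest value is +2.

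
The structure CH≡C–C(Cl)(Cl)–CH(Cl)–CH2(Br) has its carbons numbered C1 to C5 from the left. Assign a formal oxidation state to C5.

Each bond to a more electronegative atom (O, N, halogen) counts +1, each bond to a less electronegative atom (H, metal, B, Si) counts −1, and each C–C bond counts 0.
C5 has one bond to C (0), one bond to H (-1), one bond to Br (+1), one bond to H (-1).
Oxidation state = 0 − 1 + 1 − 1 = -1.

-1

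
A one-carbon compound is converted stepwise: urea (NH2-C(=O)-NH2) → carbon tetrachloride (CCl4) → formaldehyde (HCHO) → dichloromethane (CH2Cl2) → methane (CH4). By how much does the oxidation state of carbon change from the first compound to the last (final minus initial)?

-8

Carbon oxidation states along the series — urea: +4, carbon tetrachloride: +4, formaldehyde: 0, dichloromethane: 0, methane: -4.
Net change = -4 − (+4) = -8.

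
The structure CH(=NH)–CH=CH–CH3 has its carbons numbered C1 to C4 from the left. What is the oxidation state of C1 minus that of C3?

+2

C1: 1C, 1H, 2N → 0 − 1 + 2 = +1
C3: 3C, 1H → 0 − 1 = -1
Difference: +1 − (-1) = +2.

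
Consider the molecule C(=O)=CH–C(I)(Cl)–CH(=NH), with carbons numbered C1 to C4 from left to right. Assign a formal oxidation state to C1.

Count +1 for every bond to an atom more electronegative than carbon and −1 for every bond to one less electronegative; C–C bonds are 0.
C1 has a double bond to C (2×0 = 0), a double bond to O (2×+1 = +2).
Oxidation state = 0 + 2 = +2.

+2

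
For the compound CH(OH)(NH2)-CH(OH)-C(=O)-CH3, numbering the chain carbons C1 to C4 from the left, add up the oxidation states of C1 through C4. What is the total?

Count +1 for every bond to an atom more electronegative than carbon and −1 for every bond to one less electronegative; C–C bonds are 0. Tallying each carbon:
C1: 1C, 1H, 1O, 1N → 0 − 1 + 1 + 1 = +1
C2: 2C, 1H, 1O → 0 − 1 + 1 = 0
C3: 2C, 2O → 0 + 2 = +2
C4: 1C, 3H → 0 − 3 = -3
Sum = +1 + 0 + 2 − 3 = 0.

0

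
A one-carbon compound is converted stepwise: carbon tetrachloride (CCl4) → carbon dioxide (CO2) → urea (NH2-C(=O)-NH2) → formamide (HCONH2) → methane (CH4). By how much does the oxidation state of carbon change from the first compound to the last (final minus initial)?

Carbon oxidation states along the series — carbon tetrachloride: +4, carbon dioxide: +4, urea: +4, formamide: +2, methane: -4.
Net change = -4 − (+4) = -8.

-8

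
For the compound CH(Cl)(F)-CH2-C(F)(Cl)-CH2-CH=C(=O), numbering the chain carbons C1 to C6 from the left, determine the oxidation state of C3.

+2

C3 has one bond to C (0), one bond to C (0), one bond to F (+1), one bond to Cl (+1).
Oxidation state = 0 + 0 + 1 + 1 = +2.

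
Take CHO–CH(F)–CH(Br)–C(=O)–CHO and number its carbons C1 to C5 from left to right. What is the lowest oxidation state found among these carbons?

0

Bonds to more-electronegative neighbours contribute +1 each, bonds to H or metals contribute −1 each, and C–C bonds contribute 0. Tallying each carbon:
C1: 1C, 1H, 2O → 0 − 1 + 2 = +1
C2: 2C, 1H, 1F → 0 − 1 + 1 = 0
C3: 2C, 1H, 1Br → 0 − 1 + 1 = 0
C4: 2C, 2O → 0 + 2 = +2
C5: 1C, 1H, 2O → 0 − 1 + 2 = +1
The lowest value is 0.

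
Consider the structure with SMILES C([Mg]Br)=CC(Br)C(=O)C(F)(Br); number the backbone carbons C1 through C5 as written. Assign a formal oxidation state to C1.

-2

Assign +1 per bond to O/N/halogen, −1 per bond to H or an electropositive element, and 0 per bond to carbon.
C1 has a double bond to C (2×0 = 0), one bond to Mg (-1), one bond to H (-1).
Oxidation state = 0 − 1 − 1 = -2.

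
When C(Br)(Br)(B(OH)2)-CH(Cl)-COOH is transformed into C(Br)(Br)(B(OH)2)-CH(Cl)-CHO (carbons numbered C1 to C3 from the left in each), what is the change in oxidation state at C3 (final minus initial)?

Before: C3 has 1 bond to C, 3 bonds to O → oxidation state +3.
After: C3 has 1 bond to C, 1 bond to H, 2 bonds to O → oxidation state +1.
Δ = +1 − (+3) = -2, so this is a reduction at C3.

-2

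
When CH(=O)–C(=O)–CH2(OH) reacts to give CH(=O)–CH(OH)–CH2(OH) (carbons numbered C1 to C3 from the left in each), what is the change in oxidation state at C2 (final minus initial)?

-2

Before: C2 has 2 bonds to C, 2 bonds to O → oxidation state +2.
After: C2 has 2 bonds to C, 1 bond to H, 1 bond to O → oxidation state 0.
Δ = 0 − (+2) = -2, so this is a reduction at C2.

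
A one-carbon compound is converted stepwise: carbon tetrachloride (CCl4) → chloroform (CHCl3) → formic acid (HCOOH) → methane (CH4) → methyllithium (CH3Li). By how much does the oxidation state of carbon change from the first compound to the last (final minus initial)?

-8

Carbon oxidation states along the series — carbon tetrachloride: +4, chloroform: +2, formic acid: +2, methane: -4, methyllithium: -4.
Net change = -4 − (+4) = -8.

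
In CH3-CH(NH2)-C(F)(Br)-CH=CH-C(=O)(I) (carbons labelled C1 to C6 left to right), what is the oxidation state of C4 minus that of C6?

C4: 3C, 1H → 0 − 1 = -1
C6: 1C, 2O, 1I → 0 + 2 + 1 = +3
Difference: -1 − (+3) = -4.

-4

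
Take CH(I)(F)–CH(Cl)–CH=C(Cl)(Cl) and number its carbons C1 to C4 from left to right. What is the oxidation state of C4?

+2

Assign +1 per bond to O/N/halogen, −1 per bond to H or an electropositive element, and 0 per bond to carbon.
C4 has a double bond to C (2×0 = 0), one bond to Cl (+1), one bond to Cl (+1).
Oxidation state = 0 + 1 + 1 = +2.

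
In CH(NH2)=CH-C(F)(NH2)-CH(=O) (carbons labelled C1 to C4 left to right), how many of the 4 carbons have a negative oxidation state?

Tallying each carbon's bonds:
C1: 2C, 1H, 1N → 0 − 1 + 1 = 0
C2: 3C, 1H → 0 − 1 = -1
C3: 2C, 1N, 1F → 0 + 1 + 1 = +2
C4: 1C, 1H, 2O → 0 − 1 + 2 = +1
1 carbon (C2) meets the condition.

1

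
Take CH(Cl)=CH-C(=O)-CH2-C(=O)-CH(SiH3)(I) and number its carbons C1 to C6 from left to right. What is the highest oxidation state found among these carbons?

Tallying each carbon's bonds:
C1: 2C, 1H, 1Cl → 0 − 1 + 1 = 0
C2: 3C, 1H → 0 − 1 = -1
C3: 2C, 2O → 0 + 2 = +2
C4: 2C, 2H → 0 − 2 = -2
C5: 2C, 2O → 0 + 2 = +2
C6: 1C, 1H, 1I, 1Si → 0 − 1 + 1 − 1 = -1
The highest value is +2.

+2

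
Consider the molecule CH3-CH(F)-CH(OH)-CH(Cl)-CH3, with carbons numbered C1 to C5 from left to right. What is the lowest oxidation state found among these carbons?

Each bond to a more electronegative atom (O, N, halogen) counts +1, each bond to a less electronegative atom (H, metal, B, Si) counts −1, and each C–C bond counts 0. Tallying each carbon:
C1: 1C, 3H → 0 − 3 = -3
C2: 2C, 1H, 1F → 0 − 1 + 1 = 0
C3: 2C, 1H, 1O → 0 − 1 + 1 = 0
C4: 2C, 1H, 1Cl → 0 − 1 + 1 = 0
C5: 1C, 3H → 0 − 3 = -3
The lowest value is -3.

-3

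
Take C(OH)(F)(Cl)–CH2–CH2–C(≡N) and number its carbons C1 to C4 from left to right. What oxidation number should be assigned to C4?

Each bond to a more electronegative atom (O, N, halogen) counts +1, each bond to a less electronegative atom (H, metal, B, Si) counts −1, and each C–C bond counts 0.
C4 has one bond to C (0), a triple bond to N (3×+1 = +3).
Oxidation state = 0 + 3 = +3.

+3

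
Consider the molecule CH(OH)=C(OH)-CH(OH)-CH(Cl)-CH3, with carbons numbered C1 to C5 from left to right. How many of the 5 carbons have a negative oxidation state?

1

Tallying each carbon's bonds:
C1: 2C, 1H, 1O → 0 − 1 + 1 = 0
C2: 3C, 1O → 0 + 1 = +1
C3: 2C, 1H, 1O → 0 − 1 + 1 = 0
C4: 2C, 1H, 1Cl → 0 − 1 + 1 = 0
C5: 1C, 3H → 0 − 3 = -3
1 carbon (C5) meets the condition.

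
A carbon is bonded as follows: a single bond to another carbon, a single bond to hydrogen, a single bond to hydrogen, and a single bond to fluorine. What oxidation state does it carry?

Count +1 for every bond to an atom more electronegative than carbon and −1 for every bond to one less electronegative; C–C bonds are 0.
The carbon has one bond to C (0), one bond to H (-1), one bond to H (-1), one bond to F (+1).
Oxidation state = 0 − 1 − 1 + 1 = -1.

-1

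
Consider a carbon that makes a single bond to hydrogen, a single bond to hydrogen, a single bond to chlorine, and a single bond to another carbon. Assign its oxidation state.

Count +1 for every bond to an atom more electronegative than carbon and −1 for every bond to one less electronegative; C–C bonds are 0.
The carbon has one bond to C (0), one bond to Cl (+1), one bond to H (-1), one bond to H (-1).
Oxidation state = 0 + 1 − 1 − 1 = -1.

-1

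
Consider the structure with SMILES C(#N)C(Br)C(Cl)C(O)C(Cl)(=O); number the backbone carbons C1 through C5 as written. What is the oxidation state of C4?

0

Bonds to more-electronegative neighbours contribute +1 each, bonds to H or metals contribute −1 each, and C–C bonds contribute 0.
C4 has one bond to C (0), one bond to C (0), one bond to O (+1), one bond to H (-1).
Oxidation state = 0 + 0 + 1 − 1 = 0.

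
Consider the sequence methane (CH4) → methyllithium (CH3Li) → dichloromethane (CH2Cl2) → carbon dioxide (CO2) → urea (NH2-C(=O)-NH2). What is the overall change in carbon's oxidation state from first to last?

Carbon oxidation states along the series — methane: -4, methyllithium: -4, dichloromethane: 0, carbon dioxide: +4, urea: +4.
Net change = +4 − (-4) = +8.

+8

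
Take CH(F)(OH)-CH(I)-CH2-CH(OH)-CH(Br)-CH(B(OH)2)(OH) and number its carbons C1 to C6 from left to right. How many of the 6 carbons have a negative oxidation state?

2

Tallying each carbon's bonds:
C1: 1C, 1H, 1O, 1F → 0 − 1 + 1 + 1 = +1
C2: 2C, 1H, 1I → 0 − 1 + 1 = 0
C3: 2C, 2H → 0 − 2 = -2
C4: 2C, 1H, 1O → 0 − 1 + 1 = 0
C5: 2C, 1H, 1Br → 0 − 1 + 1 = 0
C6: 1C, 1H, 1O, 1B → 0 − 1 + 1 − 1 = -1
2 carbons (C3, C6) meet the condition.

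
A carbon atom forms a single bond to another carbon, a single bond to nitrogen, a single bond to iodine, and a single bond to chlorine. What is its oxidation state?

+3

Bonds to more-electronegative neighbours contribute +1 each, bonds to H or metals contribute −1 each, and C–C bonds contribute 0.
The carbon has one bond to C (0), one bond to Cl (+1), one bond to N (+1), one bond to I (+1).
Oxidation state = 0 + 1 + 1 + 1 = +3.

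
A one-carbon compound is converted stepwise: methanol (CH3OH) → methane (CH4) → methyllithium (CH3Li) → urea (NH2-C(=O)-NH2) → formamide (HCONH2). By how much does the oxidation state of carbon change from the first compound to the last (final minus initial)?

+4

Carbon oxidation states along the series — methanol: -2, methane: -4, methyllithium: -4, urea: +4, formamide: +2.
Net change = +2 − (-2) = +4.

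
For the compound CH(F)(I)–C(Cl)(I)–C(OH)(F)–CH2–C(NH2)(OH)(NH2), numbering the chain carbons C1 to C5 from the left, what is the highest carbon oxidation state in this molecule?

Each bond to a more electronegative atom (O, N, halogen) counts +1, each bond to a less electronegative atom (H, metal, B, Si) counts −1, and each C–C bond counts 0. Tallying each carbon:
C1: 1C, 1H, 1F, 1I → 0 − 1 + 1 + 1 = +1
C2: 2C, 1Cl, 1I → 0 + 1 + 1 = +2
C3: 2C, 1O, 1F → 0 + 1 + 1 = +2
C4: 2C, 2H → 0 − 2 = -2
C5: 1C, 1O, 2N → 0 + 1 + 2 = +3
The highest value is +3.

+3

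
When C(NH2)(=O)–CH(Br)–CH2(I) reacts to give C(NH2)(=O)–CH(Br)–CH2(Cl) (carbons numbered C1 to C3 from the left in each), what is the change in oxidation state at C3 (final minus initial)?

0

Before: C3 has 1 bond to C, 2 bonds to H, 1 bond to I → oxidation state -1.
After: C3 has 1 bond to C, 2 bonds to H, 1 bond to Cl → oxidation state -1.
Δ = -1 − (-1) = 0, so no net redox change at C3.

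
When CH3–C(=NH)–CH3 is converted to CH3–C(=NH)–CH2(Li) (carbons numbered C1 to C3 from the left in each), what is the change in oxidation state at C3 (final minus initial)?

0

Before: C3 has 1 bond to C, 3 bonds to H → oxidation state -3.
After: C3 has 1 bond to C, 2 bonds to H, 1 bond to Li → oxidation state -3.
Δ = -3 − (-3) = 0, so no net redox change at C3.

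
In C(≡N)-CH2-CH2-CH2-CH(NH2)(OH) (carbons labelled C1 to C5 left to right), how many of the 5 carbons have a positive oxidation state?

2

Bonds to more-electronegative neighbours contribute +1 each, bonds to H or metals contribute −1 each, and C–C bonds contribute 0. Tallying each carbon:
C1: 1C, 3N → 0 + 3 = +3
C2: 2C, 2H → 0 − 2 = -2
C3: 2C, 2H → 0 − 2 = -2
C4: 2C, 2H → 0 − 2 = -2
C5: 1C, 1H, 1O, 1N → 0 − 1 + 1 + 1 = +1
2 carbons (C1, C5) meet the condition.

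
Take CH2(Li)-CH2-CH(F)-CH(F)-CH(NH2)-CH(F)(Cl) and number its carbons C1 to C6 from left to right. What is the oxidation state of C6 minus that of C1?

C6: 1C, 1H, 1F, 1Cl → 0 − 1 + 1 + 1 = +1
C1: 1C, 2H, 1Li → 0 − 2 − 1 = -3
Difference: +1 − (-3) = +4.

+4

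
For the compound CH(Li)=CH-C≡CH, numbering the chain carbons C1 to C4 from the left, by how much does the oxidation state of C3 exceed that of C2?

+1

C3: 4C → 0 = 0
C2: 3C, 1H → 0 − 1 = -1
Difference: 0 − (-1) = +1.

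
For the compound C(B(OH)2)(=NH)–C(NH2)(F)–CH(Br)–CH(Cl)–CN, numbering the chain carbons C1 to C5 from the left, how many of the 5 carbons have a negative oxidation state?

Tallying each carbon's bonds:
C1: 1C, 2N, 1B → 0 + 2 − 1 = +1
C2: 2C, 1N, 1F → 0 + 1 + 1 = +2
C3: 2C, 1H, 1Br → 0 − 1 + 1 = 0
C4: 2C, 1H, 1Cl → 0 − 1 + 1 = 0
C5: 1C, 3N → 0 + 3 = +3
0 carbons meet the condition.

0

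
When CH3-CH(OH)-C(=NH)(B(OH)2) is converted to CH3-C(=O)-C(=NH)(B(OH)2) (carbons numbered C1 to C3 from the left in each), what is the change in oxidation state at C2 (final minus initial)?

Before: C2 has 2 bonds to C, 1 bond to H, 1 bond to O → oxidation state 0.
After: C2 has 2 bonds to C, 2 bonds to O → oxidation state +2.
Δ = +2 − (0) = +2, so this is an oxidation at C2.

+2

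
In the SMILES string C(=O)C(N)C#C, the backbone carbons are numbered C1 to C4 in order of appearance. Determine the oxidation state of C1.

+1

Bonds to more-electronegative neighbours contribute +1 each, bonds to H or metals contribute −1 each, and C–C bonds contribute 0.
C1 has one bond to C (0), a double bond to O (2×+1 = +2), one bond to H (-1).
Oxidation state = 0 + 2 − 1 = +1.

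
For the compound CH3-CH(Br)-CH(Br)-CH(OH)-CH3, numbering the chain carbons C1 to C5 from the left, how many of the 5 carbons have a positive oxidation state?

Tallying each carbon's bonds:
C1: 1C, 3H → 0 − 3 = -3
C2: 2C, 1H, 1Br → 0 − 1 + 1 = 0
C3: 2C, 1H, 1Br → 0 − 1 + 1 = 0
C4: 2C, 1H, 1O → 0 − 1 + 1 = 0
C5: 1C, 3H → 0 − 3 = -3
0 carbons meet the condition.

0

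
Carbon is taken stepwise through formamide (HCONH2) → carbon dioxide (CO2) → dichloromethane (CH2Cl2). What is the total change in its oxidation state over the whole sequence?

-2

Carbon oxidation states along the series — formamide: +2, carbon dioxide: +4, dichloromethane: 0.
Net change = 0 − (+2) = -2.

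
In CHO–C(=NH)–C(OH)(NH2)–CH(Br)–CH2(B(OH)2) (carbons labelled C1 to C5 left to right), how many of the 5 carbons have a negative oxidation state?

Tallying each carbon's bonds:
C1: 1C, 1H, 2O → 0 − 1 + 2 = +1
C2: 2C, 2N → 0 + 2 = +2
C3: 2C, 1O, 1N → 0 + 1 + 1 = +2
C4: 2C, 1H, 1Br → 0 − 1 + 1 = 0
C5: 1C, 2H, 1B → 0 − 2 − 1 = -3
1 carbon (C5) meets the condition.

1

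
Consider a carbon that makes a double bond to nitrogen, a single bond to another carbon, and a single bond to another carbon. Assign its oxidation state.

+2

Assign +1 per bond to O/N/halogen, −1 per bond to H or an electropositive element, and 0 per bond to carbon.
The carbon has one bond to C (0), one bond to C (0), a double bond to N (2×+1 = +2).
Oxidation state = 0 + 0 + 2 = +2.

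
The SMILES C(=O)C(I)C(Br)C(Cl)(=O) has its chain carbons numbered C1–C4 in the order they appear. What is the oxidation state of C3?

Bonds to more-electronegative neighbours contribute +1 each, bonds to H or metals contribute −1 each, and C–C bonds contribute 0.
C3 has one bond to C (0), one bond to C (0), one bond to Br (+1), one bond to H (-1).
Oxidation state = 0 + 0 + 1 − 1 = 0.

0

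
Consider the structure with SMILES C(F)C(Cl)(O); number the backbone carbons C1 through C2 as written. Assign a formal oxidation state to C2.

Each bond to a more electronegative atom (O, N, halogen) counts +1, each bond to a less electronegative atom (H, metal, B, Si) counts −1, and each C–C bond counts 0.
C2 has one bond to C (0), one bond to H (-1), one bond to Cl (+1), one bond to O (+1).
Oxidation state = 0 − 1 + 1 + 1 = +1.

+1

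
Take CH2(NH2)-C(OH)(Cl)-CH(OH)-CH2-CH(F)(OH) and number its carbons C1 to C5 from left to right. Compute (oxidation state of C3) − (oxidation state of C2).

-2

C3: 2C, 1H, 1O → 0 − 1 + 1 = 0
C2: 2C, 1O, 1Cl → 0 + 1 + 1 = +2
Difference: 0 − (+2) = -2.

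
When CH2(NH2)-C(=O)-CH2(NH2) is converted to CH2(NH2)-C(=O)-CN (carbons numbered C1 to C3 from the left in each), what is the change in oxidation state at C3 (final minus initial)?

+4

Before: C3 has 1 bond to C, 2 bonds to H, 1 bond to N → oxidation state -1.
After: C3 has 1 bond to C, 3 bonds to N → oxidation state +3.
Δ = +3 − (-1) = +4, so this is an oxidation at C3.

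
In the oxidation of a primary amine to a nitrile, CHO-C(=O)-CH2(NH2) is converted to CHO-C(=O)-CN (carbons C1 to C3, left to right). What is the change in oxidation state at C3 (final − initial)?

+4

Before: C3 has 1 bond to C, 2 bonds to H, 1 bond to N → oxidation state -1.
After: C3 has 1 bond to C, 3 bonds to N → oxidation state +3.
Δ = +3 − (-1) = +4, so this is an oxidation at C3.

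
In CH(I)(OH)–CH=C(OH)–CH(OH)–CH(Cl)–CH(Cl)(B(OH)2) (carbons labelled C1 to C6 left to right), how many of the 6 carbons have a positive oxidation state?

2

Tallying each carbon's bonds:
C1: 1C, 1H, 1O, 1I → 0 − 1 + 1 + 1 = +1
C2: 3C, 1H → 0 − 1 = -1
C3: 3C, 1O → 0 + 1 = +1
C4: 2C, 1H, 1O → 0 − 1 + 1 = 0
C5: 2C, 1H, 1Cl → 0 − 1 + 1 = 0
C6: 1C, 1H, 1Cl, 1B → 0 − 1 + 1 − 1 = -1
2 carbons (C1, C3) meet the condition.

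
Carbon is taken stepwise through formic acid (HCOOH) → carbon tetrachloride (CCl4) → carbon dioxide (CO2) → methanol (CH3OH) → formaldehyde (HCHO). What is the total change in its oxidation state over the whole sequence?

Carbon oxidation states along the series — formic acid: +2, carbon tetrachloride: +4, carbon dioxide: +4, methanol: -2, formaldehyde: 0.
Net change = 0 − (+2) = -2.

-2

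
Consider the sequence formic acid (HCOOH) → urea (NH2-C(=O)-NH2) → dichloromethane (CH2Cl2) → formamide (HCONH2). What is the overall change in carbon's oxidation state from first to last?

Carbon oxidation states along the series — formic acid: +2, urea: +4, dichloromethane: 0, formamide: +2.
Net change = +2 − (+2) = 0.

0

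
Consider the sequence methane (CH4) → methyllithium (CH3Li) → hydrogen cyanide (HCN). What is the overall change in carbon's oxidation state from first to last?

Carbon oxidation states along the series — methane: -4, methyllithium: -4, hydrogen cyanide: +2.
Net change = +2 − (-4) = +6.

+6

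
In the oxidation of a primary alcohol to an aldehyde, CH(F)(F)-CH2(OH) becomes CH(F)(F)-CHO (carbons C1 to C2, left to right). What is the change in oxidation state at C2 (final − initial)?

Before: C2 has 1 bond to C, 2 bonds to H, 1 bond to O → oxidation state -1.
After: C2 has 1 bond to C, 1 bond to H, 2 bonds to O → oxidation state +1.
Δ = +1 − (-1) = +2, so this is an oxidation at C2.

+2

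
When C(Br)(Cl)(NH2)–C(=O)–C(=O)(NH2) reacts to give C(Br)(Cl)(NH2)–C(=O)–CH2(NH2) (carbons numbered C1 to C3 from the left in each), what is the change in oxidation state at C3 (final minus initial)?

-4

Before: C3 has 1 bond to C, 2 bonds to O, 1 bond to N → oxidation state +3.
After: C3 has 1 bond to C, 2 bonds to H, 1 bond to N → oxidation state -1.
Δ = -1 − (+3) = -4, so this is a reduction at C3.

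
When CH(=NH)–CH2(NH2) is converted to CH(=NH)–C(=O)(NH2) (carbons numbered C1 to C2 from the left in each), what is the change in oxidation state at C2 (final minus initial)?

+4

Before: C2 has 1 bond to C, 2 bonds to H, 1 bond to N → oxidation state -1.
After: C2 has 1 bond to C, 2 bonds to O, 1 bond to N → oxidation state +3.
Δ = +3 − (-1) = +4, so this is an oxidation at C2.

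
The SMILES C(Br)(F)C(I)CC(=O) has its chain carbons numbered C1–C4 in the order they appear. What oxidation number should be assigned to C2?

0

Count +1 for every bond to an atom more electronegative than carbon and −1 for every bond to one less electronegative; C–C bonds are 0.
C2 has one bond to C (0), one bond to C (0), one bond to H (-1), one bond to I (+1).
Oxidation state = 0 + 0 − 1 + 1 = 0.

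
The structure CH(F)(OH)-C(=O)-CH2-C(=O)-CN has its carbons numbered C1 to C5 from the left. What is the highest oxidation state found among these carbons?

+3

Tallying each carbon's bonds:
C1: 1C, 1H, 1O, 1F → 0 − 1 + 1 + 1 = +1
C2: 2C, 2O → 0 + 2 = +2
C3: 2C, 2H → 0 − 2 = -2
C4: 2C, 2O → 0 + 2 = +2
C5: 1C, 3N → 0 + 3 = +3
The highest value is +3.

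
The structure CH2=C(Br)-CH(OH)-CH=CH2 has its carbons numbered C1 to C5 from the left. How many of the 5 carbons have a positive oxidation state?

Tallying each carbon's bonds:
C1: 2C, 2H → 0 − 2 = -2
C2: 3C, 1Br → 0 + 1 = +1
C3: 2C, 1H, 1O → 0 − 1 + 1 = 0
C4: 3C, 1H → 0 − 1 = -1
C5: 2C, 2H → 0 − 2 = -2
1 carbon (C2) meets the condition.

1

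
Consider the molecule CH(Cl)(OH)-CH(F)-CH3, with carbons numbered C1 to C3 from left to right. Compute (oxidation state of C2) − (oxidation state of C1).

-1

C2: 2C, 1H, 1F → 0 − 1 + 1 = 0
C1: 1C, 1H, 1O, 1Cl → 0 − 1 + 1 + 1 = +1
Difference: 0 − (+1) = -1.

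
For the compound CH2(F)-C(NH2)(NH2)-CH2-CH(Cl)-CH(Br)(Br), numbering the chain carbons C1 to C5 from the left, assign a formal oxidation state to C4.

0

C4 has one bond to C (0), one bond to C (0), one bond to Cl (+1), one bond to H (-1).
Oxidation state = 0 + 0 + 1 − 1 = 0.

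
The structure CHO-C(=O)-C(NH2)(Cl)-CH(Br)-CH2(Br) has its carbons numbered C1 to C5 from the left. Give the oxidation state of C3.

Each bond to a more electronegative atom (O, N, halogen) counts +1, each bond to a less electronegative atom (H, metal, B, Si) counts −1, and each C–C bond counts 0.
C3 has one bond to C (0), one bond to C (0), one bond to N (+1), one bond to Cl (+1).
Oxidation state = 0 + 0 + 1 + 1 = +2.

+2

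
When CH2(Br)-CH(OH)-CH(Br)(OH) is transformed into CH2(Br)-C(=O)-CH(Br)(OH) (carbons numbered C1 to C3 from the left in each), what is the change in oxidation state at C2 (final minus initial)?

+2

Before: C2 has 2 bonds to C, 1 bond to H, 1 bond to O → oxidation state 0.
After: C2 has 2 bonds to C, 2 bonds to O → oxidation state +2.
Δ = +2 − (0) = +2, so this is an oxidation at C2.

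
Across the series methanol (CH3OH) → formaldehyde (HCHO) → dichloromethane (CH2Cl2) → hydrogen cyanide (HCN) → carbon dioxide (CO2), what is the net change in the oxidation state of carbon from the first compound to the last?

Carbon oxidation states along the series — methanol: -2, formaldehyde: 0, dichloromethane: 0, hydrogen cyanide: +2, carbon dioxide: +4.
Net change = +4 − (-2) = +6.

+6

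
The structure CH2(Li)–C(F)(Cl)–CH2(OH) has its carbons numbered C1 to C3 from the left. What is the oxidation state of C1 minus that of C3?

-2

C1: 1C, 2H, 1Li → 0 − 2 − 1 = -3
C3: 1C, 2H, 1O → 0 − 2 + 1 = -1
Difference: -3 − (-1) = -2.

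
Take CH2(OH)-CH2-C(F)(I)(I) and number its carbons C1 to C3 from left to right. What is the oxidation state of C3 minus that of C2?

+5

C3: 1C, 1F, 2I → 0 + 1 + 2 = +3
C2: 2C, 2H → 0 − 2 = -2
Difference: +3 − (-2) = +5.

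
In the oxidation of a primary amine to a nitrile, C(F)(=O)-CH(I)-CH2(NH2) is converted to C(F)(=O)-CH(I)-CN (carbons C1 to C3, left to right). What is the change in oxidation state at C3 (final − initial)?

+4

Before: C3 has 1 bond to C, 2 bonds to H, 1 bond to N → oxidation state -1.
After: C3 has 1 bond to C, 3 bonds to N → oxidation state +3.
Δ = +3 − (-1) = +4, so this is an oxidation at C3.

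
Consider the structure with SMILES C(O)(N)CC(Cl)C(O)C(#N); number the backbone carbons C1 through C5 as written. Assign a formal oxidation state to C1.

Bonds to more-electronegative neighbours contribute +1 each, bonds to H or metals contribute −1 each, and C–C bonds contribute 0.
C1 has one bond to C (0), one bond to H (-1), one bond to O (+1), one bond to N (+1).
Oxidation state = 0 − 1 + 1 + 1 = +1.

+1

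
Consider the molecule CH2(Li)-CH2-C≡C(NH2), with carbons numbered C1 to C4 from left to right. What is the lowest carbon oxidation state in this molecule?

-3

Assign +1 per bond to O/N/halogen, −1 per bond to H or an electropositive element, and 0 per bond to carbon. Tallying each carbon:
C1: 1C, 2H, 1Li → 0 − 2 − 1 = -3
C2: 2C, 2H → 0 − 2 = -2
C3: 4C → 0 = 0
C4: 3C, 1N → 0 + 1 = +1
The lowest value is -3.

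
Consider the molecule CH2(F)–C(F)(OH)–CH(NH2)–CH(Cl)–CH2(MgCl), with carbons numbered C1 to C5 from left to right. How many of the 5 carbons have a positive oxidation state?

Tallying each carbon's bonds:
C1: 1C, 2H, 1F → 0 − 2 + 1 = -1
C2: 2C, 1O, 1F → 0 + 1 + 1 = +2
C3: 2C, 1H, 1N → 0 − 1 + 1 = 0
C4: 2C, 1H, 1Cl → 0 − 1 + 1 = 0
C5: 1C, 2H, 1Mg → 0 − 2 − 1 = -3
1 carbon (C2) meets the condition.

1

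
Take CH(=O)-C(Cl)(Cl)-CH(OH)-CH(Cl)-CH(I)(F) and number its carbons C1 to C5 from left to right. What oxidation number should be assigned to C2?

+2

C2 has one bond to C (0), one bond to C (0), one bond to Cl (+1), one bond to Cl (+1).
Oxidation state = 0 + 0 + 1 + 1 = +2.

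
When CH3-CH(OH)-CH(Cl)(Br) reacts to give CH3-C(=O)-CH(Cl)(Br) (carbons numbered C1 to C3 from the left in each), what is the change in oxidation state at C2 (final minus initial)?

Before: C2 has 2 bonds to C, 1 bond to H, 1 bond to O → oxidation state 0.
After: C2 has 2 bonds to C, 2 bonds to O → oxidation state +2.
Δ = +2 − (0) = +2, so this is an oxidation at C2.

+2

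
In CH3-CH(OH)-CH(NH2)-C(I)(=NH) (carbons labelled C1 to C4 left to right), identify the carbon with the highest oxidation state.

C4

Each bond to a more electronegative atom (O, N, halogen) counts +1, each bond to a less electronegative atom (H, metal, B, Si) counts −1, and each C–C bond counts 0. Tallying each carbon:
C1: 1C, 3H → 0 − 3 = -3
C2: 2C, 1H, 1O → 0 − 1 + 1 = 0
C3: 2C, 1H, 1N → 0 − 1 + 1 = 0
C4: 1C, 2N, 1I → 0 + 2 + 1 = +3
The most oxidised carbon is C4 at +3.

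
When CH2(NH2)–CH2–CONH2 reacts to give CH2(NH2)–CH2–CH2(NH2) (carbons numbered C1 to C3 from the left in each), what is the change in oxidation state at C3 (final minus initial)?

Before: C3 has 1 bond to C, 2 bonds to O, 1 bond to N → oxidation state +3.
After: C3 has 1 bond to C, 2 bonds to H, 1 bond to N → oxidation state -1.
Δ = -1 − (+3) = -4, so this is a reduction at C3.

-4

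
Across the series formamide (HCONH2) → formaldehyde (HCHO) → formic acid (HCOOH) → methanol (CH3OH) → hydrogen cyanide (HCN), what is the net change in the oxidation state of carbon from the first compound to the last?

0

Carbon oxidation states along the series — formamide: +2, formaldehyde: 0, formic acid: +2, methanol: -2, hydrogen cyanide: +2.
Net change = +2 − (+2) = 0.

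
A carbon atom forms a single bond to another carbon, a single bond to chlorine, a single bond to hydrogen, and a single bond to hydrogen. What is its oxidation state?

-1

The carbon has one bond to C (0), one bond to H (-1), one bond to H (-1), one bond to Cl (+1).
Oxidation state = 0 − 1 − 1 + 1 = -1.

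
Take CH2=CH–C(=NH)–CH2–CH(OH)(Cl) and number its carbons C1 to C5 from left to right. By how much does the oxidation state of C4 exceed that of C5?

C4: 2C, 2H → 0 − 2 = -2
C5: 1C, 1H, 1O, 1Cl → 0 − 1 + 1 + 1 = +1
Difference: -2 − (+1) = -3.

-3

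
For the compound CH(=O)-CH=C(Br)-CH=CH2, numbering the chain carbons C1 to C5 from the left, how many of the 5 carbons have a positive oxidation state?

2

Bonds to more-electronegative neighbours contribute +1 each, bonds to H or metals contribute −1 each, and C–C bonds contribute 0. Tallying each carbon:
C1: 1C, 1H, 2O → 0 − 1 + 2 = +1
C2: 3C, 1H → 0 − 1 = -1
C3: 3C, 1Br → 0 + 1 = +1
C4: 3C, 1H → 0 − 1 = -1
C5: 2C, 2H → 0 − 2 = -2
2 carbons (C1, C3) meet the condition.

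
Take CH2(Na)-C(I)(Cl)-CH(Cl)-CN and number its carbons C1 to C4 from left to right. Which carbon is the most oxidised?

Tallying each carbon's bonds:
C1: 1C, 2H, 1Na → 0 − 2 − 1 = -3
C2: 2C, 1Cl, 1I → 0 + 1 + 1 = +2
C3: 2C, 1H, 1Cl → 0 − 1 + 1 = 0
C4: 1C, 3N → 0 + 3 = +3
The most oxidised carbon is C4 at +3.

C4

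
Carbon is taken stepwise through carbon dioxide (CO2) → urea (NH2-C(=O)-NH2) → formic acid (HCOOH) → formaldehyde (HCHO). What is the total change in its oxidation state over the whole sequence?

Carbon oxidation states along the series — carbon dioxide: +4, urea: +4, formic acid: +2, formaldehyde: 0.
Net change = 0 − (+4) = -4.

-4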